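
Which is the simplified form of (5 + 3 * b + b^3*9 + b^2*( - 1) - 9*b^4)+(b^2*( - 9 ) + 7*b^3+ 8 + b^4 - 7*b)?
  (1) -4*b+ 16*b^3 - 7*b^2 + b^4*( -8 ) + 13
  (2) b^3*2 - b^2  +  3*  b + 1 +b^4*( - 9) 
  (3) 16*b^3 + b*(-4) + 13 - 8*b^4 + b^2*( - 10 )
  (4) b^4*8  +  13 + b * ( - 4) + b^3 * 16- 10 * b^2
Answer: 3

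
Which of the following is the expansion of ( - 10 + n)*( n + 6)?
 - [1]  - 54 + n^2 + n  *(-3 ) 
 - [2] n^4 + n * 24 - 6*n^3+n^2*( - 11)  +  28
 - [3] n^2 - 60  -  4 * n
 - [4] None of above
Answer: 3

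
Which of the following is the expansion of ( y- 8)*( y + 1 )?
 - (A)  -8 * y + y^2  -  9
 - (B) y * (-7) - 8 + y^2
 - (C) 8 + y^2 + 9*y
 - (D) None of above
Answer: B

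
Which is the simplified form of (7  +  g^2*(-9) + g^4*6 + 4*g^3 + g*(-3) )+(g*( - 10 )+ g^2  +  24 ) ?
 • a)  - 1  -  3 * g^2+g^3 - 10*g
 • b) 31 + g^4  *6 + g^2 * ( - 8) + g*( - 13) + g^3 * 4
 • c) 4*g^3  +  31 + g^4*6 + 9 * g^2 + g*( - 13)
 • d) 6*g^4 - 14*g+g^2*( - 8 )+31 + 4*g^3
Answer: b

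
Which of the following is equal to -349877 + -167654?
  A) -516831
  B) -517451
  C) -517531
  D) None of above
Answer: C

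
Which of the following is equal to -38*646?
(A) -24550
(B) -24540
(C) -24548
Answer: C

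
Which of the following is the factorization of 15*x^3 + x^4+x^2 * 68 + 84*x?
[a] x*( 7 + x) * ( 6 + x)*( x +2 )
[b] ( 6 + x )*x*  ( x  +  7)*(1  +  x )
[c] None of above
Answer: a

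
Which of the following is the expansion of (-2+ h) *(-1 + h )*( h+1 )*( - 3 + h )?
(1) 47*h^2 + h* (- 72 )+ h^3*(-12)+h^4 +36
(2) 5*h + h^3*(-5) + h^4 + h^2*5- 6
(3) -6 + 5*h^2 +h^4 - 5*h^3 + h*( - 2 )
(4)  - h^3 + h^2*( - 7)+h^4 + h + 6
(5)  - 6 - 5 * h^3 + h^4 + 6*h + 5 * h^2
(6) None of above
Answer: 2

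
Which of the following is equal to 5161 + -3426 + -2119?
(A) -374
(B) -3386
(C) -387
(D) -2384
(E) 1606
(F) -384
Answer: F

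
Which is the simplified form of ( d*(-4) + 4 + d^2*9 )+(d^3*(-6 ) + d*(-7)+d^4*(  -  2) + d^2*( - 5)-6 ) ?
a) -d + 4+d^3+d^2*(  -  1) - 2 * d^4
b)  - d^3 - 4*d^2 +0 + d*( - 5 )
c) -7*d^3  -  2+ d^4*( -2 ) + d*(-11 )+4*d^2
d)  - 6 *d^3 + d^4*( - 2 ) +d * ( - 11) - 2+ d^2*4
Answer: d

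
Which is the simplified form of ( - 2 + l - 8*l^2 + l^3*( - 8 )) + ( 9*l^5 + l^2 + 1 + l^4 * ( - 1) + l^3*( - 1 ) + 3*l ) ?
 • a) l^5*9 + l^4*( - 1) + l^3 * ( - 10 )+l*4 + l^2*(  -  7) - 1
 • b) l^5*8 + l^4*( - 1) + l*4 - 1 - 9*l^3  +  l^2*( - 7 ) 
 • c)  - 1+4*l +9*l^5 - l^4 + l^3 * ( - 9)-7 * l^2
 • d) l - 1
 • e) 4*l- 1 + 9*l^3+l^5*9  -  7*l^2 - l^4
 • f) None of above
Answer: c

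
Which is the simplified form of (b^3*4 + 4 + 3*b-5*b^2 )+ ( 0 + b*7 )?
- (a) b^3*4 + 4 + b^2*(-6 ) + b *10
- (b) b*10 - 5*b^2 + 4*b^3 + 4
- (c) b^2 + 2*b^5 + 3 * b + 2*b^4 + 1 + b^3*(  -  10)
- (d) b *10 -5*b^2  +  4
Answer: b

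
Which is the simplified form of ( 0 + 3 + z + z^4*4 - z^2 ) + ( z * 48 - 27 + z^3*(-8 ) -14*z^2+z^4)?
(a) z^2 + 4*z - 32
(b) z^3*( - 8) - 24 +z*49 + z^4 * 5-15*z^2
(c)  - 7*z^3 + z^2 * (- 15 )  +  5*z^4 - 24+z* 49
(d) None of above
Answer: b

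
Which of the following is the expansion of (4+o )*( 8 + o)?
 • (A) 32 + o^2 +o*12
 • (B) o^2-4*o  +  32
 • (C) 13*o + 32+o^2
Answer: A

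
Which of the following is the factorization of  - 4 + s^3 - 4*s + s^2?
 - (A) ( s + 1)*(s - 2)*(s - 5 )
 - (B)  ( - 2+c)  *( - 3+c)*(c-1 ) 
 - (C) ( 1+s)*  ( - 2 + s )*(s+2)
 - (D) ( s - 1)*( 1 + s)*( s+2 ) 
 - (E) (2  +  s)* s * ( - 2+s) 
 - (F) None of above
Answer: C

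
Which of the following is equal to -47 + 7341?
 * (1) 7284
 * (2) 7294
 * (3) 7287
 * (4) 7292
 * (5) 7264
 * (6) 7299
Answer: 2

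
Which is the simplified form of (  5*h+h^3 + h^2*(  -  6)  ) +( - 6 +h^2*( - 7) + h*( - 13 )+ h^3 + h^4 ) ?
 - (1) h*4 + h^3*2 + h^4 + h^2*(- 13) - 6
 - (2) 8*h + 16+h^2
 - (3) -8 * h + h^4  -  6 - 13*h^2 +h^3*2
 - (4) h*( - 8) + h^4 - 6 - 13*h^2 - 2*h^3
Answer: 3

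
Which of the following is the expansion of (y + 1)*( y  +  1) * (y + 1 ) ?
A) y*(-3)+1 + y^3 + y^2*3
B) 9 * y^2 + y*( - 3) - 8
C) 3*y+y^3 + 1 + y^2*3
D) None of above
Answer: C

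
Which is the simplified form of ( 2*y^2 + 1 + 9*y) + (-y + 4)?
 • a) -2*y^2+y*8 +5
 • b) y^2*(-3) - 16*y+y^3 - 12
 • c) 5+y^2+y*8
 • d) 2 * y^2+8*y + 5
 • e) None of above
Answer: d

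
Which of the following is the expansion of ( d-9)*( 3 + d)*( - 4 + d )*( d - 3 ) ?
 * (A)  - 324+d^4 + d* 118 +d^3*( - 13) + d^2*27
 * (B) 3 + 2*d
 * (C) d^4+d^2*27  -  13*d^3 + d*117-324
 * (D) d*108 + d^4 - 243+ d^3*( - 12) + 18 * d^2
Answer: C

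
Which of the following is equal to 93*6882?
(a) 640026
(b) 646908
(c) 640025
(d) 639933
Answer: a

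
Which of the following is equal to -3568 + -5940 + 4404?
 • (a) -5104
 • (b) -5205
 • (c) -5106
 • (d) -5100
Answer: a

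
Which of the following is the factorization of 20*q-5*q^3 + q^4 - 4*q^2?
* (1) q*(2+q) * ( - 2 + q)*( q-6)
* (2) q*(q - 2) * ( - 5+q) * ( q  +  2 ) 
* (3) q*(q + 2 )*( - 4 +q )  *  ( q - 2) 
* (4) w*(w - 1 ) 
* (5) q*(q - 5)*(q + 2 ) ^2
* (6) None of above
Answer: 2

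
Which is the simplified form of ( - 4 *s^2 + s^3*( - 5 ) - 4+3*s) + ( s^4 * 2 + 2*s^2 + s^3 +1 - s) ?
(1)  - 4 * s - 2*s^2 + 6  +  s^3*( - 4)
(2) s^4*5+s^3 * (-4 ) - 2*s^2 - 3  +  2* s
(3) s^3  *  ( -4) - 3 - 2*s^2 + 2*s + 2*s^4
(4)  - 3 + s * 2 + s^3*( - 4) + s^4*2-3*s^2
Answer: 3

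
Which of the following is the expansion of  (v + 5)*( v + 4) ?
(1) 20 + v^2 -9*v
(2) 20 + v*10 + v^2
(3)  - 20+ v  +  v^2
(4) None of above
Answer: 4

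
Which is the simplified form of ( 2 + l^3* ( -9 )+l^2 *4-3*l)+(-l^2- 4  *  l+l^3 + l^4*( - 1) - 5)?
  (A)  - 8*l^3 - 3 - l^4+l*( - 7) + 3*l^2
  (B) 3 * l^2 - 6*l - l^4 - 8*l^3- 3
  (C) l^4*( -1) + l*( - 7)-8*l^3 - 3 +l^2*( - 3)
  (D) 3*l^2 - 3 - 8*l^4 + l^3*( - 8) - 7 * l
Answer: A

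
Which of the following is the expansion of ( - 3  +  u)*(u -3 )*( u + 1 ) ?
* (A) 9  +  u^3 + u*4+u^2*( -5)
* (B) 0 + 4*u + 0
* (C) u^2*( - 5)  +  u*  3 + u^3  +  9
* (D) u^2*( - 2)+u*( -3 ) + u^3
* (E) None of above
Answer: C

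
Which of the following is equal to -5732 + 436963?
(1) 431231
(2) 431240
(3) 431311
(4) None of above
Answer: 1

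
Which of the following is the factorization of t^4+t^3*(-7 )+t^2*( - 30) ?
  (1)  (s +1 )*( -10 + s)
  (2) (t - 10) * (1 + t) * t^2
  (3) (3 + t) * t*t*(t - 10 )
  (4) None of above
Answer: 3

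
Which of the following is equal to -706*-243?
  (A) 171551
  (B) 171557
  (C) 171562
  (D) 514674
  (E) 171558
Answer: E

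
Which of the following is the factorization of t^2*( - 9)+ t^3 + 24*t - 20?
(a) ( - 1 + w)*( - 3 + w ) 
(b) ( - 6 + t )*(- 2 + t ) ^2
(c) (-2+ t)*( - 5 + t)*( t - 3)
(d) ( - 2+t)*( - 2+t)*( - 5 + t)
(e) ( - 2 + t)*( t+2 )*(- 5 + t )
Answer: d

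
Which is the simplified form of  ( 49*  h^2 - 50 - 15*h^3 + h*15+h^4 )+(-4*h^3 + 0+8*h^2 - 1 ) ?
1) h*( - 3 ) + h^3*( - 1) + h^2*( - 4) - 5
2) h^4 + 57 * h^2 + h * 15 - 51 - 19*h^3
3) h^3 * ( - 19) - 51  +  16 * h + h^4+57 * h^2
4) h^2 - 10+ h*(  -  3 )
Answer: 2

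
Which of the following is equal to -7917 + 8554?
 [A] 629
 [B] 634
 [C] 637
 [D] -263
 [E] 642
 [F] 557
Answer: C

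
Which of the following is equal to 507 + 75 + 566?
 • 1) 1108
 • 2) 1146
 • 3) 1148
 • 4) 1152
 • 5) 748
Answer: 3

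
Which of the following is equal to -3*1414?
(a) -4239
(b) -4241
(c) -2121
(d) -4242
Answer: d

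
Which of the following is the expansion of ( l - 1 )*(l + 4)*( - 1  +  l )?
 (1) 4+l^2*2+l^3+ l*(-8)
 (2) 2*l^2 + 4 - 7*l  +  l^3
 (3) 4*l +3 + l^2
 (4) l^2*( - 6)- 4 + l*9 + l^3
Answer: 2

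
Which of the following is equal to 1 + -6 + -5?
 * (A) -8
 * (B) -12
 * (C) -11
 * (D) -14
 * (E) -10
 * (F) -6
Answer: E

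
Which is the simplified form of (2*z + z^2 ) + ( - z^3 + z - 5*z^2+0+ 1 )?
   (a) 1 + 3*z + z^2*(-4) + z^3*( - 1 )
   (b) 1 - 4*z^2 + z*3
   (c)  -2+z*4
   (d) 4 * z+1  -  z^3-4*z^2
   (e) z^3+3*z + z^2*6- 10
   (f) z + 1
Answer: a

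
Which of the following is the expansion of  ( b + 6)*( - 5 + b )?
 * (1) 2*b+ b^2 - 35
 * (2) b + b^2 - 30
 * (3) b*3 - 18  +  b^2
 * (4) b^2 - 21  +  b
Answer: 2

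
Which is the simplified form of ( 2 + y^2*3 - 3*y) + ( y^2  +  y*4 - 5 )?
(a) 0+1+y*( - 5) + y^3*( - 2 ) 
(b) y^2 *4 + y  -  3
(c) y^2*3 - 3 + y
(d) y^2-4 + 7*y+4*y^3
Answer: b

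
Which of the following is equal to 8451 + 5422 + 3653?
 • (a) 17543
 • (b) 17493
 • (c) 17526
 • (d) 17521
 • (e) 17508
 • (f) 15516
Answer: c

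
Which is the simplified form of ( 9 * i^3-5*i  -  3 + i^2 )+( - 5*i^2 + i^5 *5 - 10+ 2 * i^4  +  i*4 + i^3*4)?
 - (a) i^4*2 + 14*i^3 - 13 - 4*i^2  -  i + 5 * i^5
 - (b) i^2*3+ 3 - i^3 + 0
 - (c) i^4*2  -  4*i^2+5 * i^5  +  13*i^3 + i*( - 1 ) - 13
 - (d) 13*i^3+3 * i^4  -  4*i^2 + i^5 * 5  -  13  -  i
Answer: c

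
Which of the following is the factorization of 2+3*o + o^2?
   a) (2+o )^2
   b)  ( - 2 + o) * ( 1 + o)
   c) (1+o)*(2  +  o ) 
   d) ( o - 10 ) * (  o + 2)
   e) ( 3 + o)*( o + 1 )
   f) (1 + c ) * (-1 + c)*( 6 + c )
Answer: c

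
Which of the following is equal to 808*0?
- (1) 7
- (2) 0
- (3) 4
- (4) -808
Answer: 2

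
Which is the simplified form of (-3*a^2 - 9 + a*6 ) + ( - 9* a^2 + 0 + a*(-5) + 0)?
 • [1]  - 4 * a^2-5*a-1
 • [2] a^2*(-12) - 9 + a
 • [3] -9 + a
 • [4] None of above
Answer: 2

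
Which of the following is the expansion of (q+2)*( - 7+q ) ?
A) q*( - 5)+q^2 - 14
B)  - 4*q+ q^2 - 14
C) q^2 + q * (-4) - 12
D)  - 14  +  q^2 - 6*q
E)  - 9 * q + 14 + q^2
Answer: A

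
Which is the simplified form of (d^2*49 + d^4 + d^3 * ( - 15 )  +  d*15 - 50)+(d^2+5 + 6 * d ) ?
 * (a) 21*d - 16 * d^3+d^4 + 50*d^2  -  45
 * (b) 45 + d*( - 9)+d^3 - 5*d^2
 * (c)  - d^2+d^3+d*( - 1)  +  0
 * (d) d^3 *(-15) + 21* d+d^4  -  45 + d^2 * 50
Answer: d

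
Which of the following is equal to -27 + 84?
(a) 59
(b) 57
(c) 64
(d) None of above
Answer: b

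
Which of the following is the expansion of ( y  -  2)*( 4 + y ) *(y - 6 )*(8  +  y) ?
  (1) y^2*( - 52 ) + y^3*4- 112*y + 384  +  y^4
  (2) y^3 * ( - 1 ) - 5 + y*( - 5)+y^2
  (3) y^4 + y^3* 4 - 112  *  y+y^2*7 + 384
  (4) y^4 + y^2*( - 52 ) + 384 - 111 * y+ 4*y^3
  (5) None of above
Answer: 1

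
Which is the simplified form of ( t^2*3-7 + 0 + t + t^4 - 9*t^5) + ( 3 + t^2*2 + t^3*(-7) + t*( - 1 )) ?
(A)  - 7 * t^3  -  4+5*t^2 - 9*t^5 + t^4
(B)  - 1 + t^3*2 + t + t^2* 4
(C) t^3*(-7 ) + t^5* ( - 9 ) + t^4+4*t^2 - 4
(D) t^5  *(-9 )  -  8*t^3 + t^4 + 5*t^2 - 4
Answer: A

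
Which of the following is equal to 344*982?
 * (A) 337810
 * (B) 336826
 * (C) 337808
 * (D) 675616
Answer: C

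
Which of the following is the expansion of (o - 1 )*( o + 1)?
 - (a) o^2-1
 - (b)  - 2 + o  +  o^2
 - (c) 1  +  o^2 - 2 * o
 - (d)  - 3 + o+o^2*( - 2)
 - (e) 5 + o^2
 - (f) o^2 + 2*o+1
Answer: a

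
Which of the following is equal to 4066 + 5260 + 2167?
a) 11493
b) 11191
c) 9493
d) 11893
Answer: a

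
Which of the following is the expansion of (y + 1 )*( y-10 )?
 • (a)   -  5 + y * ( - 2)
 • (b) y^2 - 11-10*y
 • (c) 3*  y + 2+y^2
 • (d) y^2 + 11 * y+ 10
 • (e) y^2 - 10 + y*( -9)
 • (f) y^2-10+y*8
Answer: e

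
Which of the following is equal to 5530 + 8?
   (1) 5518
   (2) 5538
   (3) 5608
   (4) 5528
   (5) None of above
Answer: 2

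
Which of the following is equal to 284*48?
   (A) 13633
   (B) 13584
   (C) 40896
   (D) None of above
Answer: D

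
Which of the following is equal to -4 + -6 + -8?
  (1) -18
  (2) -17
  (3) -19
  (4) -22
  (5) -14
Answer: 1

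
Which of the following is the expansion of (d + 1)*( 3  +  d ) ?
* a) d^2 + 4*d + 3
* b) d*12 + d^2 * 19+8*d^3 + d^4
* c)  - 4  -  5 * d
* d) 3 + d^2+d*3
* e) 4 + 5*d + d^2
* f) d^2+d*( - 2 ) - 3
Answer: a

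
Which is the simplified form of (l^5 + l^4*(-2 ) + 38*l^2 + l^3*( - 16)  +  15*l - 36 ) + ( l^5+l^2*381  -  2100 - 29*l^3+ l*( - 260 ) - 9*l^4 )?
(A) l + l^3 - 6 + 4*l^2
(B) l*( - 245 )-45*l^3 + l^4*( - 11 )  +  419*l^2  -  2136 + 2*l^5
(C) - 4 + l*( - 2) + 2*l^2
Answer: B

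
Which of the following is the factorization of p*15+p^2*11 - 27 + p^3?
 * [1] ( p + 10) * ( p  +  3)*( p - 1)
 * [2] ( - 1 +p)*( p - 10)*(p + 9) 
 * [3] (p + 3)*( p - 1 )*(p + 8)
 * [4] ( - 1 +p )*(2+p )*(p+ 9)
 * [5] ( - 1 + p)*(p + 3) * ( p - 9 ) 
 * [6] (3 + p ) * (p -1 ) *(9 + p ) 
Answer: 6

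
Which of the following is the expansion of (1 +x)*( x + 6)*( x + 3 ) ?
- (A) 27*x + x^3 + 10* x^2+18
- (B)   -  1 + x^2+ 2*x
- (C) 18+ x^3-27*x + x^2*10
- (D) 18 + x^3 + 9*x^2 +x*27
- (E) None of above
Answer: A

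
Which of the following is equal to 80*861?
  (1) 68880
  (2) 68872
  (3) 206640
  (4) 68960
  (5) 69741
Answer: 1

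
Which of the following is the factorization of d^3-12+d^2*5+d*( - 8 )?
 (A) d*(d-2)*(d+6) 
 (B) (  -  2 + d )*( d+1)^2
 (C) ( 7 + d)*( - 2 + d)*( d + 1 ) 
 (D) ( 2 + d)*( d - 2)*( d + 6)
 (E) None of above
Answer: E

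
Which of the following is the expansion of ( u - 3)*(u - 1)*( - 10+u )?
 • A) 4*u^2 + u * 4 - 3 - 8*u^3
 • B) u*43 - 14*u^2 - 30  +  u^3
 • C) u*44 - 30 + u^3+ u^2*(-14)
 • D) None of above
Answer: B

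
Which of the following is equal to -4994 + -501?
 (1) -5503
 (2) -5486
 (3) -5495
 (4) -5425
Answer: 3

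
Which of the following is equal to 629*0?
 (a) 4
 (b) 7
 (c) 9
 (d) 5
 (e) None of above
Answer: e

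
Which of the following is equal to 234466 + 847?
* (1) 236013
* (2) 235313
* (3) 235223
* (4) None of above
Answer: 2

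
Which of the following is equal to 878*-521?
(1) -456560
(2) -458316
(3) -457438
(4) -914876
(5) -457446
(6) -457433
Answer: 3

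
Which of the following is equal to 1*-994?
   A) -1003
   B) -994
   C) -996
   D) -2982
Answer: B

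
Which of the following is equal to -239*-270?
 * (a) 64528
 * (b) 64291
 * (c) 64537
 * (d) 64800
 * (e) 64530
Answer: e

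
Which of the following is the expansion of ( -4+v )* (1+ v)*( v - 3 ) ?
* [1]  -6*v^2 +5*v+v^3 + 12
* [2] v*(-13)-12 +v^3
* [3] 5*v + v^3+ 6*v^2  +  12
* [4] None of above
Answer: 1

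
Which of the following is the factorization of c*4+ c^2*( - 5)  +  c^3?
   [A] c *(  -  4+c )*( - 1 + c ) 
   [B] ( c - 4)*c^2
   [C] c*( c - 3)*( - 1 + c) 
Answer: A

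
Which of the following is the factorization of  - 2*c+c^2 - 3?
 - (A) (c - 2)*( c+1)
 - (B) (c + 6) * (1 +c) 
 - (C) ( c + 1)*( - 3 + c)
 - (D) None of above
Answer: C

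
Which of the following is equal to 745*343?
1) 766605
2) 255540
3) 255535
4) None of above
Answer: 3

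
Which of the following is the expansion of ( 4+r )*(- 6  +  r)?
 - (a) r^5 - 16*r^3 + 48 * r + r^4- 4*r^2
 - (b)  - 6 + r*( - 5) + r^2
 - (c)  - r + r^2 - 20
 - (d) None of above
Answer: d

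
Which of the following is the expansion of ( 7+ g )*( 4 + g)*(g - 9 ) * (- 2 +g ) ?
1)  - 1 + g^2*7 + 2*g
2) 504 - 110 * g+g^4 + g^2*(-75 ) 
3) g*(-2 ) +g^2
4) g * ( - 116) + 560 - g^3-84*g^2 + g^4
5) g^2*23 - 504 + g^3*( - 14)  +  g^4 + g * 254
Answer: 2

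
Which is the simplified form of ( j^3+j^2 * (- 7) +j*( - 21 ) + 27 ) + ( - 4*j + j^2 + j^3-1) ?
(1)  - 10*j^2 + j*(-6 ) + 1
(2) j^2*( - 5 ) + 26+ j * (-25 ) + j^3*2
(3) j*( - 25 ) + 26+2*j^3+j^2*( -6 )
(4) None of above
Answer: 3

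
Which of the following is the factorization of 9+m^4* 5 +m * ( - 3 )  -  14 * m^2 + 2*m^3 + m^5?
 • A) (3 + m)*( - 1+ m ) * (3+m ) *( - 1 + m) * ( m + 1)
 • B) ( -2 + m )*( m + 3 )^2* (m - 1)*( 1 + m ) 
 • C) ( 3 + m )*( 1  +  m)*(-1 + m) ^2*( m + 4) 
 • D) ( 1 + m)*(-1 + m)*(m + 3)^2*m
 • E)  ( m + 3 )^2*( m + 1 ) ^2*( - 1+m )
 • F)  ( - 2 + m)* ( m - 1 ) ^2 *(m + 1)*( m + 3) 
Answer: A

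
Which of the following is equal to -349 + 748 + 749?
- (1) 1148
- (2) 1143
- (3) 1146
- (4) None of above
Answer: 1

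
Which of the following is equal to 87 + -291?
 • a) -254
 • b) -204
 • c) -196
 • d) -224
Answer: b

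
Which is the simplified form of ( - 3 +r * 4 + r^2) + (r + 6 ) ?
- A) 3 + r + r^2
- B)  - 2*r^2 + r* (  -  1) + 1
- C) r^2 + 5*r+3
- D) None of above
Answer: C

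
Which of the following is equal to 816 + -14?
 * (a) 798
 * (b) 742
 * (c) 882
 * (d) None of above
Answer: d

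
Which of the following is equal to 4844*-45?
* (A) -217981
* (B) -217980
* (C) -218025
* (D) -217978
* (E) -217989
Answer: B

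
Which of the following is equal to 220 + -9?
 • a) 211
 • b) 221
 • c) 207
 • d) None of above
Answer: a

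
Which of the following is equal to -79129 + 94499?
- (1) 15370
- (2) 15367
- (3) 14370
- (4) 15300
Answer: 1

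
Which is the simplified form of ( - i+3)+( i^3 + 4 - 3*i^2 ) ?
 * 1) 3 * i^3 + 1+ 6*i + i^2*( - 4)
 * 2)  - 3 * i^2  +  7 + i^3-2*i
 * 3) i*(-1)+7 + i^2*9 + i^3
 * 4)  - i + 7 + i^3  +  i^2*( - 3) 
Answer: 4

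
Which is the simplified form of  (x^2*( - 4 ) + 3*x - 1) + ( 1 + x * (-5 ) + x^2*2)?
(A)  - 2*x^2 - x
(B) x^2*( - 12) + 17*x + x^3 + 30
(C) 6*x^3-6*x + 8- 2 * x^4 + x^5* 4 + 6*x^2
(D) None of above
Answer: D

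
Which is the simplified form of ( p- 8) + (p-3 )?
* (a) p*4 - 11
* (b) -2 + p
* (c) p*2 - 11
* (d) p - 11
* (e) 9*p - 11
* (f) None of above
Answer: c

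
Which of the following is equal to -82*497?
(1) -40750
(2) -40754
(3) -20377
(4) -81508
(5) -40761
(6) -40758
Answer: 2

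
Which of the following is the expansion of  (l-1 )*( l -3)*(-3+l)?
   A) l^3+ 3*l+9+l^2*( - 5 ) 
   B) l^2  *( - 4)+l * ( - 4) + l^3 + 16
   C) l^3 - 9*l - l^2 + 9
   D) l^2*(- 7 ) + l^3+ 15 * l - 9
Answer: D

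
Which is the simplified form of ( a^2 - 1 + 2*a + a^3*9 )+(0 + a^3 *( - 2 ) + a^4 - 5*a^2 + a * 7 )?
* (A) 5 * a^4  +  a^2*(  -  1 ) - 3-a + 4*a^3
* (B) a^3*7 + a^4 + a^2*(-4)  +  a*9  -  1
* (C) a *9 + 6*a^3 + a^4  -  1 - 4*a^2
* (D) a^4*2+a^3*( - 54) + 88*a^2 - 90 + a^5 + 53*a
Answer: B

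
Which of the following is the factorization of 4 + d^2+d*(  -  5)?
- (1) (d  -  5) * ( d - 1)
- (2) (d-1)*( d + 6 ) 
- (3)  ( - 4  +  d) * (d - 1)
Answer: 3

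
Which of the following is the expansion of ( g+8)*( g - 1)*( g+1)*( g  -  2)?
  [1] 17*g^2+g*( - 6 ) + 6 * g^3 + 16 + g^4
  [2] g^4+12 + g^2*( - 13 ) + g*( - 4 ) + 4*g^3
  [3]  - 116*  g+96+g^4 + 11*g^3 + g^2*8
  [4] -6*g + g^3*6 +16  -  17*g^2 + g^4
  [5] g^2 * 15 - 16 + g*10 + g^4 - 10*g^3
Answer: 4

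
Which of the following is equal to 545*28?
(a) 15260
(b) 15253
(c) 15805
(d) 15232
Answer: a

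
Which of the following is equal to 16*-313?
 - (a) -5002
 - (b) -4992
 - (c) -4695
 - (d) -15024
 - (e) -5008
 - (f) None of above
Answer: e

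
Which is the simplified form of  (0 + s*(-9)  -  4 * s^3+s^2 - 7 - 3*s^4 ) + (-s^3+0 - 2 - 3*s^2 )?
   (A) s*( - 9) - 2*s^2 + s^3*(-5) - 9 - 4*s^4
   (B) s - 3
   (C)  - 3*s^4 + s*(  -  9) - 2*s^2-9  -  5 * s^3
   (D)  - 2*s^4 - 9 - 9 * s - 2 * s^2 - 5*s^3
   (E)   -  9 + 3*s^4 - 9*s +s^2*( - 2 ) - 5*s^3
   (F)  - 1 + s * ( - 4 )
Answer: C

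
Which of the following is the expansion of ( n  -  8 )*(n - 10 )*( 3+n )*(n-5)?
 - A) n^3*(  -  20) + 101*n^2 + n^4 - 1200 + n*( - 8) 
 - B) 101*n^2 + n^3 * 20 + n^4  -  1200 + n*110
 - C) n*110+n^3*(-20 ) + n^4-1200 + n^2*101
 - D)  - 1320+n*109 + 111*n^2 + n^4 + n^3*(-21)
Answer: C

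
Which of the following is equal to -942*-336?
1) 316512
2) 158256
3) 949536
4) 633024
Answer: 1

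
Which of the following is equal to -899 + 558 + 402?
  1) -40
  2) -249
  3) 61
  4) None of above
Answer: 3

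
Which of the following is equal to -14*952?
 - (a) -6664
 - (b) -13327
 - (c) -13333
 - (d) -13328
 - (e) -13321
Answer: d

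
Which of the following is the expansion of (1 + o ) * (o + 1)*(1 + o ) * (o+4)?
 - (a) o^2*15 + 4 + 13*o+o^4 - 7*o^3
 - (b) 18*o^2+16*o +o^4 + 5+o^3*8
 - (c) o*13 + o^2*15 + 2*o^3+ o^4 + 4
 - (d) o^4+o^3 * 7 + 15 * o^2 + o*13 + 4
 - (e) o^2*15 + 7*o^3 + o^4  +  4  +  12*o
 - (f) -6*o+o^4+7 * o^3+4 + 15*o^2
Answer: d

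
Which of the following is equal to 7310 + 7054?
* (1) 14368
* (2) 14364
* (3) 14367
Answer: 2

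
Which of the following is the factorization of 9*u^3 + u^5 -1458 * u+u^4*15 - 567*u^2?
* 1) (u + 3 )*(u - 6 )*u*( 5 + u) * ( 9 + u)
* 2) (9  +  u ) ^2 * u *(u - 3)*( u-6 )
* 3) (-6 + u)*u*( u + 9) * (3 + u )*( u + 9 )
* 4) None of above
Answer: 3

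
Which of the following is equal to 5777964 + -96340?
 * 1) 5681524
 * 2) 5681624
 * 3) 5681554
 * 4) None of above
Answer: 2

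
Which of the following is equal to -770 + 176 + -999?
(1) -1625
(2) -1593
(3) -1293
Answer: 2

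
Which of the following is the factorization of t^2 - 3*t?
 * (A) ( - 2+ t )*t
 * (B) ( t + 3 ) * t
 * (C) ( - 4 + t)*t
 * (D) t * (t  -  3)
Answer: D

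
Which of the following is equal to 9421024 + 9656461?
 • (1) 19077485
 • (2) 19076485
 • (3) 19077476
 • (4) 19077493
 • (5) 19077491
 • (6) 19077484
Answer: 1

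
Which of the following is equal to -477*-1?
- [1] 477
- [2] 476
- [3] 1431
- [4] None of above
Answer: 1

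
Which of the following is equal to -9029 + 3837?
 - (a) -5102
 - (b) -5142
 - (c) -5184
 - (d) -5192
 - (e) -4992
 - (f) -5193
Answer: d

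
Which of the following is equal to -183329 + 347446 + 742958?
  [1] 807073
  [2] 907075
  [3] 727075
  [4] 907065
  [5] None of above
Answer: 2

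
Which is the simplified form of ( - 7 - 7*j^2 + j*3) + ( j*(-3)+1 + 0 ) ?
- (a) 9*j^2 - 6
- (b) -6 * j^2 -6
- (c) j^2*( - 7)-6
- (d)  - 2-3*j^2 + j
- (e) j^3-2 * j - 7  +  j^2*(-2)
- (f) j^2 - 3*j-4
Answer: c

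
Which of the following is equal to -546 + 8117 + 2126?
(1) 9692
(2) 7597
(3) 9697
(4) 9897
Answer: 3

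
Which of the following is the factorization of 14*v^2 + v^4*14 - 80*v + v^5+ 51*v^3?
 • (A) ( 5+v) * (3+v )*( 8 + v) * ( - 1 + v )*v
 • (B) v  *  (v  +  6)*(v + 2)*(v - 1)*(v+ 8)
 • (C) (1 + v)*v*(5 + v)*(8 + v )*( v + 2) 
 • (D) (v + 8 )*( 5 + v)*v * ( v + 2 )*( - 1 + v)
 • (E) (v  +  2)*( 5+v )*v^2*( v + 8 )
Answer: D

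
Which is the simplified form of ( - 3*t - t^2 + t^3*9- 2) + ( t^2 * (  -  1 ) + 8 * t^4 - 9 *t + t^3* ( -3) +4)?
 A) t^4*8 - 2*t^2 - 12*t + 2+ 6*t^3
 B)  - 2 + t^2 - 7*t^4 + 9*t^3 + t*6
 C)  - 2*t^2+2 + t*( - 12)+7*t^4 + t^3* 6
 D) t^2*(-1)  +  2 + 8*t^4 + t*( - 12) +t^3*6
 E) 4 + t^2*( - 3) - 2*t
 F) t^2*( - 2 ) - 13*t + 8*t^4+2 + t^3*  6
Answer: A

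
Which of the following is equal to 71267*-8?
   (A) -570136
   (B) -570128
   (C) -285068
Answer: A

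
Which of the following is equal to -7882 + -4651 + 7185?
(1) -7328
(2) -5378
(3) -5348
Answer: 3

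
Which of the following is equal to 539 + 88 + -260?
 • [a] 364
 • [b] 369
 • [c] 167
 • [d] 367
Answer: d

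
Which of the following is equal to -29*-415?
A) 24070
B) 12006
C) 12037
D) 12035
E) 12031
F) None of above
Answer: D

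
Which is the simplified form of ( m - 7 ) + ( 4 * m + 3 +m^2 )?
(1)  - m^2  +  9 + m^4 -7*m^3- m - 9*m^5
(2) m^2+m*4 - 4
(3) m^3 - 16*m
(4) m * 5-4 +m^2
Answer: 4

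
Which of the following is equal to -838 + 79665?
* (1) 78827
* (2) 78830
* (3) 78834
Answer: 1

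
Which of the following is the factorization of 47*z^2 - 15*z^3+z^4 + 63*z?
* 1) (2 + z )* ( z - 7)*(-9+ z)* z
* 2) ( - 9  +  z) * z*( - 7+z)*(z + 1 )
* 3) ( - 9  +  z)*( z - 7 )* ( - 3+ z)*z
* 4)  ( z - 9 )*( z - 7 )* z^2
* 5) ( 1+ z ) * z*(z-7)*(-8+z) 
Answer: 2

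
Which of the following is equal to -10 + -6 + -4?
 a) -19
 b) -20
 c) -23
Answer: b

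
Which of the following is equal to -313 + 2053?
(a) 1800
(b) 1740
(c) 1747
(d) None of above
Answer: b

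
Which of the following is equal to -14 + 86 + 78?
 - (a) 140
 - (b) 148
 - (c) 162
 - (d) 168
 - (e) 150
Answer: e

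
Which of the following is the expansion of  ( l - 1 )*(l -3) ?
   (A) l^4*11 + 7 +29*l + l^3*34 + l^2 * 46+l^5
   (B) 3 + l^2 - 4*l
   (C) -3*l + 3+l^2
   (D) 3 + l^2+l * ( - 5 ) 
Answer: B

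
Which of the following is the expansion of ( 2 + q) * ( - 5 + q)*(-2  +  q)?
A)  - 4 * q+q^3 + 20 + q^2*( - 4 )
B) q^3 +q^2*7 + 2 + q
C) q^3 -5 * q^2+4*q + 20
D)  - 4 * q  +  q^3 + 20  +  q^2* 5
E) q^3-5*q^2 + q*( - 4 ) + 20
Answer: E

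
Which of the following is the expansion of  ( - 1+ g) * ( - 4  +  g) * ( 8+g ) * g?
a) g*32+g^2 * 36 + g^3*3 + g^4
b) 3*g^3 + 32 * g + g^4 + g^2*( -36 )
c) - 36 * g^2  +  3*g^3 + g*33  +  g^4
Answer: b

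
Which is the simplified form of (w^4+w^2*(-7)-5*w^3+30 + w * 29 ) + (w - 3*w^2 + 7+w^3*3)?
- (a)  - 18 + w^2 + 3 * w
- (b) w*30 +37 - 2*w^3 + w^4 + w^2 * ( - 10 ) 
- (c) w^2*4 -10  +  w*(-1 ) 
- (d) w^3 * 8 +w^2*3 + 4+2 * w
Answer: b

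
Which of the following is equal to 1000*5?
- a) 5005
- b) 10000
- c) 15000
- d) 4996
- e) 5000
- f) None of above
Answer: e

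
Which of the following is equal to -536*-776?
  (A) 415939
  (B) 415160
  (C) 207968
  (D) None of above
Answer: D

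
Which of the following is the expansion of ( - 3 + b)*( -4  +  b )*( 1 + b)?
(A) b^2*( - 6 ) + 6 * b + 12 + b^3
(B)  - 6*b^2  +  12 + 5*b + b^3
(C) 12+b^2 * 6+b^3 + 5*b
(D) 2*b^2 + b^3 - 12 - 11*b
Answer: B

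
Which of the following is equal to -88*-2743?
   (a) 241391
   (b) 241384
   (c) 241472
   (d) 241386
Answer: b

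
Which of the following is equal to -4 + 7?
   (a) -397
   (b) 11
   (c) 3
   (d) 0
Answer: c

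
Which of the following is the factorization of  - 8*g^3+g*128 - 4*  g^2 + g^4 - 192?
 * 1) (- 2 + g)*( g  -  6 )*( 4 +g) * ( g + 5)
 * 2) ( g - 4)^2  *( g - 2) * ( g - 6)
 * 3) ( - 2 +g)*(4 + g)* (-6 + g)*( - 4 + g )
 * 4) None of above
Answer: 3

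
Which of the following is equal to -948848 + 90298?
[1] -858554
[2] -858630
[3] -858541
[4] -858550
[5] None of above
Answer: 4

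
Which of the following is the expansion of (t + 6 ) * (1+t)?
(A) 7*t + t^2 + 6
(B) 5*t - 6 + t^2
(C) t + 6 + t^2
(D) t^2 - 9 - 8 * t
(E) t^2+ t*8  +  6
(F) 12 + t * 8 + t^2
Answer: A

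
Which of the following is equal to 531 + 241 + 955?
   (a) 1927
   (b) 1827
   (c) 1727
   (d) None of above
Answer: c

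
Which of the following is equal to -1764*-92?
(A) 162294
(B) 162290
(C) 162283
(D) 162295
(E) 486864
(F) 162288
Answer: F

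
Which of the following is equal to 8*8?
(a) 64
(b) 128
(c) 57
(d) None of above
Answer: a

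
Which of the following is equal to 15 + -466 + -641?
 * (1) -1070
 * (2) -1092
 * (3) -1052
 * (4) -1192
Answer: 2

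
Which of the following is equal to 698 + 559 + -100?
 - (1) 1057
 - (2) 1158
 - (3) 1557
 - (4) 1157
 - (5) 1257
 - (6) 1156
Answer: 4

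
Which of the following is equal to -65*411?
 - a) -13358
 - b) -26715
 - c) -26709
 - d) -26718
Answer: b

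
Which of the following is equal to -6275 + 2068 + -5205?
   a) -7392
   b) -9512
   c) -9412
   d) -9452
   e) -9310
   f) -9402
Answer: c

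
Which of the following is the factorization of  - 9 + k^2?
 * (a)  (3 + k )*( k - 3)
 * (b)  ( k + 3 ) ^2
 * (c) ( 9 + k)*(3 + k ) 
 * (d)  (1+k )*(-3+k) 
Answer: a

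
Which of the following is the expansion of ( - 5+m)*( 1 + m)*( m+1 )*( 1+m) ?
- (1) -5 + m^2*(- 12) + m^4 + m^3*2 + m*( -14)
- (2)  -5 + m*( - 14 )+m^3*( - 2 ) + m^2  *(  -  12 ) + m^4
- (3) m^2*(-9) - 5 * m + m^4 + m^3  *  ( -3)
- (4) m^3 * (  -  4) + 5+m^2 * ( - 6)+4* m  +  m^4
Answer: 2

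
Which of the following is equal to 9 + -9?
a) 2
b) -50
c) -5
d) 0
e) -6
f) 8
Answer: d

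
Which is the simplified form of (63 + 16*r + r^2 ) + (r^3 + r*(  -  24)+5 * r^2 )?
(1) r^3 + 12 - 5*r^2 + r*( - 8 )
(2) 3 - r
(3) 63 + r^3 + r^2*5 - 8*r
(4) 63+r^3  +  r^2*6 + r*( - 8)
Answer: 4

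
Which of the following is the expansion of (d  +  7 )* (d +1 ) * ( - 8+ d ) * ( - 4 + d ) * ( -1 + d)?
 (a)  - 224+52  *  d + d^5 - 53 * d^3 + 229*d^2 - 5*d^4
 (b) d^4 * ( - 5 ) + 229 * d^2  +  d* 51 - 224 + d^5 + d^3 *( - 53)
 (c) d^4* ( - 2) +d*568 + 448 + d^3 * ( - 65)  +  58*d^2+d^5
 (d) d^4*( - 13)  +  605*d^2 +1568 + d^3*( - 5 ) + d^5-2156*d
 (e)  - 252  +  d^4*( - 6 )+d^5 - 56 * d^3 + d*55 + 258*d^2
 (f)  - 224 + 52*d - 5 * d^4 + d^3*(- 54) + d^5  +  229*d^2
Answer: a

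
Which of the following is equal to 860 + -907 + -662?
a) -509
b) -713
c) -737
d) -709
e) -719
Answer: d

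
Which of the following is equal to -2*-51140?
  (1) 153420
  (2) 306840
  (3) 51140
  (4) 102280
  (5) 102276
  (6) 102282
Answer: 4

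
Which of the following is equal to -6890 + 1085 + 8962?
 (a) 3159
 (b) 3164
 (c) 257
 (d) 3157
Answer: d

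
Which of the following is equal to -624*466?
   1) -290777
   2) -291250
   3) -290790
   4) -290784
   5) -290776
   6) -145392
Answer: 4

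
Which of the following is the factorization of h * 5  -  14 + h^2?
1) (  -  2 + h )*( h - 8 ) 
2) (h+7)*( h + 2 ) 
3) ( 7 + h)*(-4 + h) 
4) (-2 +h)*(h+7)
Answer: 4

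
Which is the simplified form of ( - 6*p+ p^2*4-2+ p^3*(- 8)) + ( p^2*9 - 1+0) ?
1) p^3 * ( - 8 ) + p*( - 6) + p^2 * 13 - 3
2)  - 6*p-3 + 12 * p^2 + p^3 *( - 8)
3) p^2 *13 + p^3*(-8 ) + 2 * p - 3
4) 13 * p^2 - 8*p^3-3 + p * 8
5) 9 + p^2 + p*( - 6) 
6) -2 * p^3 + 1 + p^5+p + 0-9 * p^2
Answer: 1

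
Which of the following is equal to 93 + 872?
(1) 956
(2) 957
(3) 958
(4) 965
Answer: 4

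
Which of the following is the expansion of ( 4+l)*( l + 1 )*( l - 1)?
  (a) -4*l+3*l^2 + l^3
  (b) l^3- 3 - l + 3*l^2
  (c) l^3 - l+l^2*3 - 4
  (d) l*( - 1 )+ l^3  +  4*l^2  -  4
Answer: d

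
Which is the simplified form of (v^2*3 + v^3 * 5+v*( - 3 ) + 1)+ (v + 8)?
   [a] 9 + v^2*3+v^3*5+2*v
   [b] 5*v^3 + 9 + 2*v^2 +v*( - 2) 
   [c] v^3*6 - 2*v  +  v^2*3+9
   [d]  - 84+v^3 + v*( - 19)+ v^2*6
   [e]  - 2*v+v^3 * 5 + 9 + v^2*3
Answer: e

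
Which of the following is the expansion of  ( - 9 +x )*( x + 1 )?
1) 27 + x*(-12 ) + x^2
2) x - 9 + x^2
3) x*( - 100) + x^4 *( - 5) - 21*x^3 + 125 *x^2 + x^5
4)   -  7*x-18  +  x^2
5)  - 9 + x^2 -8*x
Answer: 5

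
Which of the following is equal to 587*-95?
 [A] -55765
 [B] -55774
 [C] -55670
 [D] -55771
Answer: A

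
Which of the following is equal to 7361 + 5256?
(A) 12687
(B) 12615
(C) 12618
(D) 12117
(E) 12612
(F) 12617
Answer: F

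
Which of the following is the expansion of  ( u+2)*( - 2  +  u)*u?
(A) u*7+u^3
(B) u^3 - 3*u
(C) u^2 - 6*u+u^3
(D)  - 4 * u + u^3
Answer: D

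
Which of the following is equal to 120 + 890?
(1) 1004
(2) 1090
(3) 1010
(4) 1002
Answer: 3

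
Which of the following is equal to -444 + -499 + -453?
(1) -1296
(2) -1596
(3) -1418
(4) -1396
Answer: 4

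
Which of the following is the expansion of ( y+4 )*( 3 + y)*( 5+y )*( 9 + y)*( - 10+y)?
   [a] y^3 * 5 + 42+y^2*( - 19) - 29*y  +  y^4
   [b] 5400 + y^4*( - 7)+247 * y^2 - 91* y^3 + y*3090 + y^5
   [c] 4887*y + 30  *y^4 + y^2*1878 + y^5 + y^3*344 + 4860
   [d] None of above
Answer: d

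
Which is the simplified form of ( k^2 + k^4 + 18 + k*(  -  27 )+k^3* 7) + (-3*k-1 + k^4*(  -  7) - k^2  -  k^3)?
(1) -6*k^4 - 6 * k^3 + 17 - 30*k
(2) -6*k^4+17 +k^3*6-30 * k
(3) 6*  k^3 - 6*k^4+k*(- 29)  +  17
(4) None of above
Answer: 2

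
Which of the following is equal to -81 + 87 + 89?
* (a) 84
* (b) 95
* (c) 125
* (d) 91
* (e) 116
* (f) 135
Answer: b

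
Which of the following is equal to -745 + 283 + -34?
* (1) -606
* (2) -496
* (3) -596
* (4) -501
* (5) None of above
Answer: 2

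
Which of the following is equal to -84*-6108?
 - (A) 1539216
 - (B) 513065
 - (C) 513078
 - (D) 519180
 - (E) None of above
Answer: E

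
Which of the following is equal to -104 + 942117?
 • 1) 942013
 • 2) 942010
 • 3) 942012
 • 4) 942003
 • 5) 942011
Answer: 1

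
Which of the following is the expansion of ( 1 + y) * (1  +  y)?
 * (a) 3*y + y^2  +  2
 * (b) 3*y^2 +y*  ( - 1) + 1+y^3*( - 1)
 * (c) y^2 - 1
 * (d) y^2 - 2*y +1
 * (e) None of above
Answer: e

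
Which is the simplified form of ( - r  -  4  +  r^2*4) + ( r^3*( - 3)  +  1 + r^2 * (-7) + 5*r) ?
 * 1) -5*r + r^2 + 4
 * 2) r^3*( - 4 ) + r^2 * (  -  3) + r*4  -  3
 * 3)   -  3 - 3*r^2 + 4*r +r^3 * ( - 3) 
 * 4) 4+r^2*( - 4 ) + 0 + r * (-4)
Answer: 3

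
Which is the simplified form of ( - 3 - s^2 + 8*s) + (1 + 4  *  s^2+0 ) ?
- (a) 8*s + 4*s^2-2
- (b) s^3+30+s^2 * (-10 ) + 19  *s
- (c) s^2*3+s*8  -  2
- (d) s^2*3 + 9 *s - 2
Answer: c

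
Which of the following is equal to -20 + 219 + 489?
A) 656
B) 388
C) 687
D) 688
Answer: D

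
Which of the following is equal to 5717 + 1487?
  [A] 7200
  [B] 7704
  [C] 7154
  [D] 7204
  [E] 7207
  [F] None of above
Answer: D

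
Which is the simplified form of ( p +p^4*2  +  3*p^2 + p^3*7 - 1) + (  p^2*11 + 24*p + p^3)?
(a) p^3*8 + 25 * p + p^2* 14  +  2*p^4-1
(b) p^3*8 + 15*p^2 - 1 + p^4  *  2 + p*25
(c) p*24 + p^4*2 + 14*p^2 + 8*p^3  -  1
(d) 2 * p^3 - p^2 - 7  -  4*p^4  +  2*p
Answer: a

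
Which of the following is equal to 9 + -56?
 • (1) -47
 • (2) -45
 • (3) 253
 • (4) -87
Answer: 1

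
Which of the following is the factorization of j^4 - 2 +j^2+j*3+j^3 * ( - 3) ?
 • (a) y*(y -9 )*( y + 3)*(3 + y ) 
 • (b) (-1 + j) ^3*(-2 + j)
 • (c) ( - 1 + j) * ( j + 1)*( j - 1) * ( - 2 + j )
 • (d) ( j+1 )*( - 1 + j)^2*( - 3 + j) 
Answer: c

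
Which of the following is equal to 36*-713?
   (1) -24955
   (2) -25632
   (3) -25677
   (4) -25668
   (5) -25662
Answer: 4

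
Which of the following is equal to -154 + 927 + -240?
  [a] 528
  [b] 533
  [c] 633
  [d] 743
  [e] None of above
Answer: b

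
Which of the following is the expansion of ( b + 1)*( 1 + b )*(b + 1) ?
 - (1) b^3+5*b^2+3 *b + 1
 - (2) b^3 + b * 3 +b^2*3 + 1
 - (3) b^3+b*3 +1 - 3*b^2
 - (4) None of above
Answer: 2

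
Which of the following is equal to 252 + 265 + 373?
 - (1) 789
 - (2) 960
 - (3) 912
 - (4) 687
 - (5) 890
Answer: 5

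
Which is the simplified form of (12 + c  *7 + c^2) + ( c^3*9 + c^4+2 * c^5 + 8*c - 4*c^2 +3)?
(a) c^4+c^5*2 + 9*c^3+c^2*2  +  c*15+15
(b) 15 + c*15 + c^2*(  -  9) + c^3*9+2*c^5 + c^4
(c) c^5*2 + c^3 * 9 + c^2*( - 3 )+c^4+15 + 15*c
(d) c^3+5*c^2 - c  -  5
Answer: c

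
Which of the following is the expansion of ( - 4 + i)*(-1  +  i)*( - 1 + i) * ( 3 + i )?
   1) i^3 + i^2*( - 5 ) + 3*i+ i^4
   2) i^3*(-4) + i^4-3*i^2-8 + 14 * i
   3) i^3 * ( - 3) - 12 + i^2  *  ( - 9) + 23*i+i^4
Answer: 3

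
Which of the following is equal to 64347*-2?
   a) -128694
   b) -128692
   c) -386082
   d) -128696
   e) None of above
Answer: a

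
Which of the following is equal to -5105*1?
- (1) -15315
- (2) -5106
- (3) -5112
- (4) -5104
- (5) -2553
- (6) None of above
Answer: 6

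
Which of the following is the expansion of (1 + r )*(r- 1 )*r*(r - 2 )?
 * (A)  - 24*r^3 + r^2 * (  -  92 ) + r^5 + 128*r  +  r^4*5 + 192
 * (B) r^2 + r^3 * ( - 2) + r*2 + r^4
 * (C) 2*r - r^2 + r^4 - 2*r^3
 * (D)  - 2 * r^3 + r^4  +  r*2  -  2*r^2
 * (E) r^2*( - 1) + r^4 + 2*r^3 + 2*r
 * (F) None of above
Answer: C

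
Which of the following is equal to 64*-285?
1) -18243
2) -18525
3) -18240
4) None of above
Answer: 3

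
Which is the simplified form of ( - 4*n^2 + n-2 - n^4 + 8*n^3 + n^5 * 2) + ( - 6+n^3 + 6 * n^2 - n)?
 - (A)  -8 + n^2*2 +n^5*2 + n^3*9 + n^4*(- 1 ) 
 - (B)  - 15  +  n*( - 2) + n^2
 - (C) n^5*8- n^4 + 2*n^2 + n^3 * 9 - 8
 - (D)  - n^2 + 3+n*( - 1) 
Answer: A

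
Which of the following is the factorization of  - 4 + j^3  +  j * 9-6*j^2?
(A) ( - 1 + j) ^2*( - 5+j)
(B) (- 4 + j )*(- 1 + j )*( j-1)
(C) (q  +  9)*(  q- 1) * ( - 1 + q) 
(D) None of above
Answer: B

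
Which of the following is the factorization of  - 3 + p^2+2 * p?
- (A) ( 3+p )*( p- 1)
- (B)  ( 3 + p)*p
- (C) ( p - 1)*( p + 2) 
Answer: A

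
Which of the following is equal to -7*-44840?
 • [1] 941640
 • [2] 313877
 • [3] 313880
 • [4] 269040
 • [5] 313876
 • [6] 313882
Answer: 3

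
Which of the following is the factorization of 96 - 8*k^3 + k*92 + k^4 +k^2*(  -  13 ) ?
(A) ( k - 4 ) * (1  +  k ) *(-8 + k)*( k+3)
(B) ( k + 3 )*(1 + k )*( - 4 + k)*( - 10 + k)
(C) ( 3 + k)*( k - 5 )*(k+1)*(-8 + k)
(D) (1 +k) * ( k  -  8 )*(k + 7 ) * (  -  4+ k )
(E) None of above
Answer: A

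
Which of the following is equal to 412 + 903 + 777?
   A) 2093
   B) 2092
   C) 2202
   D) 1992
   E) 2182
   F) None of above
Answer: B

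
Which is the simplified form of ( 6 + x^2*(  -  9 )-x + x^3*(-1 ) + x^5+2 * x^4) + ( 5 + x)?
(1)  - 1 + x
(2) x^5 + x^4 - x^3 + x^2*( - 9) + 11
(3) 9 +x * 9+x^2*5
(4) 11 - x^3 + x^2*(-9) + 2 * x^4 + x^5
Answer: 4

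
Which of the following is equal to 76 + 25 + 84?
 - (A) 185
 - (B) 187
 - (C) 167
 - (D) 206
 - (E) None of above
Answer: A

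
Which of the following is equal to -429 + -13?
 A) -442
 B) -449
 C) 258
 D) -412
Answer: A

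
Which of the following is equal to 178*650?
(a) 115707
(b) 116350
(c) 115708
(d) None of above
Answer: d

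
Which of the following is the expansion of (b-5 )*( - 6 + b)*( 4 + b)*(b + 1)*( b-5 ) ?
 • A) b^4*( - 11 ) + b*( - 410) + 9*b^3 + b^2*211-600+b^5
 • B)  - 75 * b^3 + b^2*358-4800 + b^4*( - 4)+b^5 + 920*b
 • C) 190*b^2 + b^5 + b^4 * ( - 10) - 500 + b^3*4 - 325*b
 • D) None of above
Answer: A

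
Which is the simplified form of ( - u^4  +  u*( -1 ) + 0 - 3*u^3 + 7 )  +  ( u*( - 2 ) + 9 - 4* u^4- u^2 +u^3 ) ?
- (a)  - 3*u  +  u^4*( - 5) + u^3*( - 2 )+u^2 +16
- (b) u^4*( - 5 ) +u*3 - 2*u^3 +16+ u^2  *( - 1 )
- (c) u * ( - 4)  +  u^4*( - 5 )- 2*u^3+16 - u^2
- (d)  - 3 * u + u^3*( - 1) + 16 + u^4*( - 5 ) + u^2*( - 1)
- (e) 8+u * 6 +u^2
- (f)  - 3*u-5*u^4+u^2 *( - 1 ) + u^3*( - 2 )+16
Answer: f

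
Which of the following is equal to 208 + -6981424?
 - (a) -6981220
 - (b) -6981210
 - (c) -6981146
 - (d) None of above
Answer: d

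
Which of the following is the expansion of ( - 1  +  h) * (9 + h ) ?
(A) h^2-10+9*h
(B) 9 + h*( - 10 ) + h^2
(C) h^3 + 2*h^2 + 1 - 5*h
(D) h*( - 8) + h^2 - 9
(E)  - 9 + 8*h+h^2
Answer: E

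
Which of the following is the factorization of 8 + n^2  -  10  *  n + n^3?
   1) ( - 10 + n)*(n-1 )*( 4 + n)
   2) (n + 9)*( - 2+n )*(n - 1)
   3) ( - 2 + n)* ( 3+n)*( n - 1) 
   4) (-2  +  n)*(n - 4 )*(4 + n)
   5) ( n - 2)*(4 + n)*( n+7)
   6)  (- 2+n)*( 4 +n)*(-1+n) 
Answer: 6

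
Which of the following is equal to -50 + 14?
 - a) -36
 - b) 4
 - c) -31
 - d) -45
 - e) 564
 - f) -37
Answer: a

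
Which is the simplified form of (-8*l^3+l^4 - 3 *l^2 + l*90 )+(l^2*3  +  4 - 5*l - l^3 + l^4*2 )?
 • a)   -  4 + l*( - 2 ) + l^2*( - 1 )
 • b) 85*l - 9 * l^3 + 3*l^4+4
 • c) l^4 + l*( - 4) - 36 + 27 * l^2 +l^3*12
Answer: b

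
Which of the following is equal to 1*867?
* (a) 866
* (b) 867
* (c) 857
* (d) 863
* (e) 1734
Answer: b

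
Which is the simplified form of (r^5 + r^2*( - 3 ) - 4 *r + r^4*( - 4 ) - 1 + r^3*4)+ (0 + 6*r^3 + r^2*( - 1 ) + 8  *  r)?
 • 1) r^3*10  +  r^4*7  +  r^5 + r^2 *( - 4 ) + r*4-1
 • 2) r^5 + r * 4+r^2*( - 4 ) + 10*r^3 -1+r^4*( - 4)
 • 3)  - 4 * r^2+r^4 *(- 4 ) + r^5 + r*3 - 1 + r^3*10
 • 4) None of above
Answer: 2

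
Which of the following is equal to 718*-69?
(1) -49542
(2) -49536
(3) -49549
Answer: 1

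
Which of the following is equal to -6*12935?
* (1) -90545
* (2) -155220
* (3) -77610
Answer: 3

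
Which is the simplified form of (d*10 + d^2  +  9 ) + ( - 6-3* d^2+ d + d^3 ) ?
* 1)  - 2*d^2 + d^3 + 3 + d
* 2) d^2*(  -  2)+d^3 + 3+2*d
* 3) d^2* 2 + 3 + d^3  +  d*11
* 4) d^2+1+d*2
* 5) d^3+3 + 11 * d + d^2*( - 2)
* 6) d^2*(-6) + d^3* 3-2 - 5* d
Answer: 5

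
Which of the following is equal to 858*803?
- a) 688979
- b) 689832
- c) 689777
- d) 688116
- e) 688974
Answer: e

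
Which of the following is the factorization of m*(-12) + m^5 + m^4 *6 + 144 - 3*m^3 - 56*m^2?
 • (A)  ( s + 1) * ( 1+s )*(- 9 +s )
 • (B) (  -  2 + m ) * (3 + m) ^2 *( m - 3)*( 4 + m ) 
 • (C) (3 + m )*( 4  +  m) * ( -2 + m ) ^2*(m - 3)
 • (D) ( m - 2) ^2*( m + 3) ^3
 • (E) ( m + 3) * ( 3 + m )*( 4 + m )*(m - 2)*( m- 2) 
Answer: E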